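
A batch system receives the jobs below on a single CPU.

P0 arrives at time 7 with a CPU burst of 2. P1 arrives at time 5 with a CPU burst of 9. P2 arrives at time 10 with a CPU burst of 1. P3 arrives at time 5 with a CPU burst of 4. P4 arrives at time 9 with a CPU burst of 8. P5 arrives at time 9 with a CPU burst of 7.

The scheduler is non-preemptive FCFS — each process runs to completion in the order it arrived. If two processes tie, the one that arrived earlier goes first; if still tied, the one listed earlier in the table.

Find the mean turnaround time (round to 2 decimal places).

17.67

Schedule: | idle 0-5 | P1 5-14 | P3 14-18 | P0 18-20 | P4 20-28 | P5 28-35 | P2 35-36 |
Completion: P0=20  P1=14  P2=36  P3=18  P4=28  P5=35
Turnaround times: P0=13, P1=9, P2=26, P3=13, P4=19, P5=26
Average turnaround = (13+9+26+13+19+26) / 6 = 106/6 = 17.67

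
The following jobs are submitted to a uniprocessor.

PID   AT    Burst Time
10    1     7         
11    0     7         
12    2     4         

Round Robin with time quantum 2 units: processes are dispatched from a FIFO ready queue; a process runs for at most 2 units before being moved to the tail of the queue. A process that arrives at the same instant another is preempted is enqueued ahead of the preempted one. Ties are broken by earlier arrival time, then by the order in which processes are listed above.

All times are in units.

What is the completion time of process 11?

Timeline: | 11 0-2 | 10 2-4 | 12 4-6 | 11 6-8 | 10 8-10 | 12 10-12 | 11 12-14 | 10 14-16 | 11 16-17 | 10 17-18 |
Completion: 10=18  11=17  12=12
Turnaround (C−A): 10=17  11=17  12=10

17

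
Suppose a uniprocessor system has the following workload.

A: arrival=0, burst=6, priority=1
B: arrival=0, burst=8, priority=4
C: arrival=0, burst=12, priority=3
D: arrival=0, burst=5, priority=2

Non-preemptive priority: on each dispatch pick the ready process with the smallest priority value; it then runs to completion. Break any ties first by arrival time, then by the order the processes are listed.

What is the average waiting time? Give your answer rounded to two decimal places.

Gantt: | A 0-6 | D 6-11 | C 11-23 | B 23-31 |
Completion: A=6  B=31  C=23  D=11
Turnaround (C−A): A=6  B=31  C=23  D=11
Waiting times: A=0, B=23, C=11, D=6
Average waiting = (0+23+11+6) / 4 = 40/4 = 10.00

10.00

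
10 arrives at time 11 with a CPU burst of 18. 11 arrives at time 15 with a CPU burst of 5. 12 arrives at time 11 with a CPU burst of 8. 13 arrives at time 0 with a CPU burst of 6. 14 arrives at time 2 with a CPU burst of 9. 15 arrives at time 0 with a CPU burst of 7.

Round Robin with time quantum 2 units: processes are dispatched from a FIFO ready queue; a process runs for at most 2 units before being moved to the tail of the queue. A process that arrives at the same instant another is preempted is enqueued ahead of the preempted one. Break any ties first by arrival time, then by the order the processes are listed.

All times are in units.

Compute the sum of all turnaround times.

Schedule: | 13 0-2 | 15 2-4 | 14 4-6 | 13 6-8 | 15 8-10 | 14 10-12 | 13 12-14 | 15 14-16 | 10 16-18 | 12 18-20 | 14 20-22 | 11 22-24 | 15 24-25 | 10 25-27 | 12 27-29 | 14 29-31 | 11 31-33 | 10 33-35 | 12 35-37 | 14 37-38 | 11 38-39 | 10 39-41 | 12 41-43 | 10 43-53 |
Completion: 10=53  11=39  12=43  13=14  14=38  15=25
Turnaround (C−A): 10=42  11=24  12=32  13=14  14=36  15=25
Turnaround = completion − arrival: 10=42, 11=24, 12=32, 13=14, 14=36, 15=25
Total turnaround = 42 + 24 + 32 + 14 + 36 + 25 = 173

173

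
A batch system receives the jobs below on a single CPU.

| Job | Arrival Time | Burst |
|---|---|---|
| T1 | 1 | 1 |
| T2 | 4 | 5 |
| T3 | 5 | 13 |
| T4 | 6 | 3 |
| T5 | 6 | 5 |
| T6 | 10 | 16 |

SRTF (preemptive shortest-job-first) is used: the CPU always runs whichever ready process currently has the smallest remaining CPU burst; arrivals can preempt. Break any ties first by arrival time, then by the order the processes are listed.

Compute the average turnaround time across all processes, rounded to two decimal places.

14.00

Gantt: | idle 0-1 | T1 1-2 | idle 2-4 | T2 4-9 | T4 9-12 | T5 12-17 | T3 17-30 | T6 30-46 |
Completion: T1=2  T2=9  T3=30  T4=12  T5=17  T6=46
Turnaround (C−A): T1=1  T2=5  T3=25  T4=6  T5=11  T6=36
Turnaround times: T1=1, T2=5, T3=25, T4=6, T5=11, T6=36
Average turnaround = (1+5+25+6+11+36) / 6 = 84/6 = 14.00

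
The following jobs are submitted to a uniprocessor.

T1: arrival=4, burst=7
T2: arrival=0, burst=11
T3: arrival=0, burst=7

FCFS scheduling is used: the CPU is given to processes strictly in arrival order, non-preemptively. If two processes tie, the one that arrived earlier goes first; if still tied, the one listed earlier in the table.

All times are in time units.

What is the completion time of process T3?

18

Schedule: | T2 0-11 | T3 11-18 | T1 18-25 |
Completion: T1=25  T2=11  T3=18
Turnaround (C−A): T1=21  T2=11  T3=18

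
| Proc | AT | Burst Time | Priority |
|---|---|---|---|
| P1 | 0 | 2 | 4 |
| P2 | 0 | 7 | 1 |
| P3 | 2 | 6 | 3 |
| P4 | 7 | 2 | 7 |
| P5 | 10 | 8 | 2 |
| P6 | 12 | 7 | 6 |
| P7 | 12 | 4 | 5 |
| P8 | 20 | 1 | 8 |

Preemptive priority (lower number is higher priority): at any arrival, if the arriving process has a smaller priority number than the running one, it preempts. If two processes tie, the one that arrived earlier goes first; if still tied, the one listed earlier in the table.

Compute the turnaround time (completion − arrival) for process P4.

Schedule: | P2 0-7 | P3 7-10 | P5 10-18 | P3 18-21 | P1 21-23 | P7 23-27 | P6 27-34 | P4 34-36 | P8 36-37 |
Completion: P1=23  P2=7  P3=21  P4=36  P5=18  P6=34  P7=27  P8=37
Turnaround (C−A): P1=23  P2=7  P3=19  P4=29  P5=8  P6=22  P7=15  P8=17
Turnaround(P4) = completion − arrival = 36 − 7 = 29

29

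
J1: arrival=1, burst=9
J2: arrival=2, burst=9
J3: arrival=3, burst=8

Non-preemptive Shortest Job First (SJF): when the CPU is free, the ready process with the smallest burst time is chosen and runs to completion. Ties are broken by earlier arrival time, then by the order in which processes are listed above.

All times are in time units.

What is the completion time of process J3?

Schedule: | idle 0-1 | J1 1-10 | J3 10-18 | J2 18-27 |
Completion: J1=10  J2=27  J3=18
Turnaround (C−A): J1=9  J2=25  J3=15

18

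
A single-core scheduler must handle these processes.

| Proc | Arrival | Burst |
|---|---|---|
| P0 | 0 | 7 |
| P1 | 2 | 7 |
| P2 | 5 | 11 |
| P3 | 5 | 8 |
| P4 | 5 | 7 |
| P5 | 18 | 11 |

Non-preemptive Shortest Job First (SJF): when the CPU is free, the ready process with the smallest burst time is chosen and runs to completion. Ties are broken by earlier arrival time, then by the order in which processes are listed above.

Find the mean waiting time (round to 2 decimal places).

Timeline: | P0 0-7 | P1 7-14 | P4 14-21 | P3 21-29 | P2 29-40 | P5 40-51 |
Completion: P0=7  P1=14  P2=40  P3=29  P4=21  P5=51
Waiting times: P0=0, P1=5, P2=24, P3=16, P4=9, P5=22
Average waiting = (0+5+24+16+9+22) / 6 = 76/6 = 12.67

12.67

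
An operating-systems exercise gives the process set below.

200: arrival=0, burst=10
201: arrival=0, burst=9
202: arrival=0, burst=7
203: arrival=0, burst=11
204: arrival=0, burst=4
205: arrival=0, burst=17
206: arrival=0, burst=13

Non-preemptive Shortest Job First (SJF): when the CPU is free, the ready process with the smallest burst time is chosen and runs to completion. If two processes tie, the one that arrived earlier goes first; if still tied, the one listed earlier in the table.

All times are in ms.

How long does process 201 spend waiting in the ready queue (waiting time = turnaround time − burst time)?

11

Schedule: | 204 0-4 | 202 4-11 | 201 11-20 | 200 20-30 | 203 30-41 | 206 41-54 | 205 54-71 |
Completion: 200=30  201=20  202=11  203=41  204=4  205=71  206=54
Waiting(201) = turnaround − burst = 20 − 9 = 11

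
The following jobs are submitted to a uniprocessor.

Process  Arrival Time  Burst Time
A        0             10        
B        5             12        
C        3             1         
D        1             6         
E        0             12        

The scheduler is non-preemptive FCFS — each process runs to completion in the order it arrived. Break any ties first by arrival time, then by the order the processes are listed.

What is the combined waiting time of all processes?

80

Schedule: | A 0-10 | E 10-22 | D 22-28 | C 28-29 | B 29-41 |
Completion: A=10  B=41  C=29  D=28  E=22
Turnaround (C−A): A=10  B=36  C=26  D=27  E=22
Waiting = turnaround − burst: A=0, B=24, C=25, D=21, E=10
Total waiting = 0 + 24 + 25 + 21 + 10 = 80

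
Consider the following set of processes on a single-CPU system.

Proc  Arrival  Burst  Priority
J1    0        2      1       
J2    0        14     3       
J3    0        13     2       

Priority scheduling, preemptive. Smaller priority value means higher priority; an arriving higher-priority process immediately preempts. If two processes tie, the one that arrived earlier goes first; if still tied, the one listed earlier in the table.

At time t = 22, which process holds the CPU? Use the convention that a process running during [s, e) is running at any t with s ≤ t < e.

J2

Gantt: | J1 0-2 | J3 2-15 | J2 15-29 |
Completion: J1=2  J2=29  J3=15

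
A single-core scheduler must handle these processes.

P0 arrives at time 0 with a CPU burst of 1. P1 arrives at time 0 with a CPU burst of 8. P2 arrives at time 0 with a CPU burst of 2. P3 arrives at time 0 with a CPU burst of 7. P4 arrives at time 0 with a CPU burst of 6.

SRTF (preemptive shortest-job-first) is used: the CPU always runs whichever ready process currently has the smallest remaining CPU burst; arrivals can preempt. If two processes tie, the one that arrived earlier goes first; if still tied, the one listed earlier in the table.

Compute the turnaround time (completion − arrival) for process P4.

Gantt: | P0 0-1 | P2 1-3 | P4 3-9 | P3 9-16 | P1 16-24 |
Completion: P0=1  P1=24  P2=3  P3=16  P4=9
Turnaround (C−A): P0=1  P1=24  P2=3  P3=16  P4=9
Turnaround(P4) = completion − arrival = 9 − 0 = 9

9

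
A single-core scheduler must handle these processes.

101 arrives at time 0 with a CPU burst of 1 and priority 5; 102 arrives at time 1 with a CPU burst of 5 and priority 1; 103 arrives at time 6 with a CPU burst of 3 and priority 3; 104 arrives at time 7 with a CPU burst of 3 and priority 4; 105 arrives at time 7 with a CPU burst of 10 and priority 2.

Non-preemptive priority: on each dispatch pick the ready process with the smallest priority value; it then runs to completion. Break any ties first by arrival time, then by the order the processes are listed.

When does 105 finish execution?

19

Timeline: | 101 0-1 | 102 1-6 | 103 6-9 | 105 9-19 | 104 19-22 |
Completion: 101=1  102=6  103=9  104=22  105=19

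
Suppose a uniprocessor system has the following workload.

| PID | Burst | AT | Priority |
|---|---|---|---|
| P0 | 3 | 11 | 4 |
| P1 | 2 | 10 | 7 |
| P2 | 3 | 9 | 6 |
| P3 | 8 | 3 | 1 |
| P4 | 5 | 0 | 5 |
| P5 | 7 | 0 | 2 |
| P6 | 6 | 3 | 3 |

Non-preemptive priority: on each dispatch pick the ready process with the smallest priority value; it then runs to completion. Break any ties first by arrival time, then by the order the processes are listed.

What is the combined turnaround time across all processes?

126

Gantt: | P5 0-7 | P3 7-15 | P6 15-21 | P0 21-24 | P4 24-29 | P2 29-32 | P1 32-34 |
Completion: P0=24  P1=34  P2=32  P3=15  P4=29  P5=7  P6=21
Turnaround (C−A): P0=13  P1=24  P2=23  P3=12  P4=29  P5=7  P6=18
Turnaround = completion − arrival: P0=13, P1=24, P2=23, P3=12, P4=29, P5=7, P6=18
Total turnaround = 13 + 24 + 23 + 12 + 29 + 7 + 18 = 126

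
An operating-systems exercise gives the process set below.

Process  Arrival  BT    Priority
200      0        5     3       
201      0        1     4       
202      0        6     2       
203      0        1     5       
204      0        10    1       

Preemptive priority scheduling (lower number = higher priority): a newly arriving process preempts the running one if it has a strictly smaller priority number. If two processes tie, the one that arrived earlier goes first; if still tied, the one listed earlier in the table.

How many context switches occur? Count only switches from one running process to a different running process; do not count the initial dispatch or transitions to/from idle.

Gantt: | 204 0-10 | 202 10-16 | 200 16-21 | 201 21-22 | 203 22-23 |
Completion: 200=21  201=22  202=16  203=23  204=10
Turnaround (C−A): 200=21  201=22  202=16  203=23  204=10

4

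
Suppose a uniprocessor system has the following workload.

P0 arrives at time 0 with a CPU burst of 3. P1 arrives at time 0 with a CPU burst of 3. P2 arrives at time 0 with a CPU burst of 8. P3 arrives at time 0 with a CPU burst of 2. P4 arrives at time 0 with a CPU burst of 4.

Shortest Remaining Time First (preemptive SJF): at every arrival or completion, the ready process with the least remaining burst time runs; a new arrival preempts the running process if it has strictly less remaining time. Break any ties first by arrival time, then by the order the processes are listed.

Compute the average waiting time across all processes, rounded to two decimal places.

Timeline: | P3 0-2 | P0 2-5 | P1 5-8 | P4 8-12 | P2 12-20 |
Completion: P0=5  P1=8  P2=20  P3=2  P4=12
Waiting times: P0=2, P1=5, P2=12, P3=0, P4=8
Average waiting = (2+5+12+0+8) / 5 = 27/5 = 5.40

5.40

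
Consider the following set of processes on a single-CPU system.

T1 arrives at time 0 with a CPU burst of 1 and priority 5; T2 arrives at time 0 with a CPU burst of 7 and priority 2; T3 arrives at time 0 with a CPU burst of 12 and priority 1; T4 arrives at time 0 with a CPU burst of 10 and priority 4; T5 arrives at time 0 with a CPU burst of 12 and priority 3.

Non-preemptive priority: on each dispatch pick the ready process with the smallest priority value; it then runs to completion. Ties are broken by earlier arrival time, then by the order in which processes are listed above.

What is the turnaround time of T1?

Gantt: | T3 0-12 | T2 12-19 | T5 19-31 | T4 31-41 | T1 41-42 |
Completion: T1=42  T2=19  T3=12  T4=41  T5=31
Turnaround (C−A): T1=42  T2=19  T3=12  T4=41  T5=31
Turnaround(T1) = completion − arrival = 42 − 0 = 42

42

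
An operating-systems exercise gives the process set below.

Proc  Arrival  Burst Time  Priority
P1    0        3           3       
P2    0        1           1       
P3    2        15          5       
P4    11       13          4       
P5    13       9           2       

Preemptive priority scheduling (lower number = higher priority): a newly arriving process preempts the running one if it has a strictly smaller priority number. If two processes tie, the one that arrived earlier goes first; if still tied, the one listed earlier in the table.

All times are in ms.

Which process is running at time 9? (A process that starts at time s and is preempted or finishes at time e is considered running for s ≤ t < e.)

P3

Gantt: | P2 0-1 | P1 1-4 | P3 4-11 | P4 11-13 | P5 13-22 | P4 22-33 | P3 33-41 |
Completion: P1=4  P2=1  P3=41  P4=33  P5=22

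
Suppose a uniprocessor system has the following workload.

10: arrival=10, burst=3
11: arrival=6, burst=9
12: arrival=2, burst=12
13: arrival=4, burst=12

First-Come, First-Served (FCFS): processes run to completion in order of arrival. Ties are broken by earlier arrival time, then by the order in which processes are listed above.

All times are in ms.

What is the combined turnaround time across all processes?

91

Timeline: | idle 0-2 | 12 2-14 | 13 14-26 | 11 26-35 | 10 35-38 |
Completion: 10=38  11=35  12=14  13=26
Turnaround = completion − arrival: 10=28, 11=29, 12=12, 13=22
Total turnaround = 28 + 29 + 12 + 22 = 91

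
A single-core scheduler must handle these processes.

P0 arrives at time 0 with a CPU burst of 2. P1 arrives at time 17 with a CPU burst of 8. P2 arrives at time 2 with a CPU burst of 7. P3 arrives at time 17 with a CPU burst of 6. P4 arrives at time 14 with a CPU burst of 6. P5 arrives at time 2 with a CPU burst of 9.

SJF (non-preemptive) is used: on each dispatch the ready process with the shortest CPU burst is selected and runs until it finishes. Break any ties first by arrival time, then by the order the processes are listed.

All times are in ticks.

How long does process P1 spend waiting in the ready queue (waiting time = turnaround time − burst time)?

Gantt: | P0 0-2 | P2 2-9 | P5 9-18 | P4 18-24 | P3 24-30 | P1 30-38 |
Completion: P0=2  P1=38  P2=9  P3=30  P4=24  P5=18
Waiting(P1) = turnaround − burst = 21 − 8 = 13

13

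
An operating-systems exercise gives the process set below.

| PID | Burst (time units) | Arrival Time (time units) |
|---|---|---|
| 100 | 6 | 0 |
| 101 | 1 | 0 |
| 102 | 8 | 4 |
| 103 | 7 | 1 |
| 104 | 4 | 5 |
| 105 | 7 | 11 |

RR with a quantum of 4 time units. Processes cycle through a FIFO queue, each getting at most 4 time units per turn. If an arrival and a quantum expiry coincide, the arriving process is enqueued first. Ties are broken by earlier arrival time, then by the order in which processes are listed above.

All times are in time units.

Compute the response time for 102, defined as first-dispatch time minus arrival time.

5

Schedule: | 100 0-4 | 101 4-5 | 103 5-9 | 102 9-13 | 100 13-15 | 104 15-19 | 103 19-22 | 105 22-26 | 102 26-30 | 105 30-33 |
Completion: 100=15  101=5  102=30  103=22  104=19  105=33
Response(102) = first start − arrival = 9 − 4 = 5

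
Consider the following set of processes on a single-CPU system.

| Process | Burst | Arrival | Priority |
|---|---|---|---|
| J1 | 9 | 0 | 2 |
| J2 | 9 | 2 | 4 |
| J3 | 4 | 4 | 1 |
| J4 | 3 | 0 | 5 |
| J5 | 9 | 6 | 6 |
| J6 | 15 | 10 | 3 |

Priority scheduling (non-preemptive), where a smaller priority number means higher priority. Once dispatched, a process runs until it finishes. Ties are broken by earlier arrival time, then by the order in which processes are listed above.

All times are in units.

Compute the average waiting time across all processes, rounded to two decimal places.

Timeline: | J1 0-9 | J3 9-13 | J6 13-28 | J2 28-37 | J4 37-40 | J5 40-49 |
Completion: J1=9  J2=37  J3=13  J4=40  J5=49  J6=28
Waiting times: J1=0, J2=26, J3=5, J4=37, J5=34, J6=3
Average waiting = (0+26+5+37+34+3) / 6 = 105/6 = 17.50

17.50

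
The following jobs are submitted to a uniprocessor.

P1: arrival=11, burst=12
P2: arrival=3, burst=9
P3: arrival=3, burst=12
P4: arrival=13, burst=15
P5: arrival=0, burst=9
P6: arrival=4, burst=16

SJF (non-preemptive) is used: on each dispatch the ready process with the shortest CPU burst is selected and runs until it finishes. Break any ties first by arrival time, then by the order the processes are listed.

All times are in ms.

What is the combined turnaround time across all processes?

195

Schedule: | P5 0-9 | P2 9-18 | P3 18-30 | P1 30-42 | P4 42-57 | P6 57-73 |
Completion: P1=42  P2=18  P3=30  P4=57  P5=9  P6=73
Turnaround = completion − arrival: P1=31, P2=15, P3=27, P4=44, P5=9, P6=69
Total turnaround = 31 + 15 + 27 + 44 + 9 + 69 = 195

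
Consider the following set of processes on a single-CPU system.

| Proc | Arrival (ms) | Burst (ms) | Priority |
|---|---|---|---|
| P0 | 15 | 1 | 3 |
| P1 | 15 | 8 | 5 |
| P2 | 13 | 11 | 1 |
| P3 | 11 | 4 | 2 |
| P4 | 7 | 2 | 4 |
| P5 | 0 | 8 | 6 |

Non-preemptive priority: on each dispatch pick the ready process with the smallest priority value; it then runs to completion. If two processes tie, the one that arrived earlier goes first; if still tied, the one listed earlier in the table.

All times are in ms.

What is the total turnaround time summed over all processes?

Gantt: | P5 0-8 | P4 8-10 | idle 10-11 | P3 11-15 | P2 15-26 | P0 26-27 | P1 27-35 |
Completion: P0=27  P1=35  P2=26  P3=15  P4=10  P5=8
Turnaround = completion − arrival: P0=12, P1=20, P2=13, P3=4, P4=3, P5=8
Total turnaround = 12 + 20 + 13 + 4 + 3 + 8 = 60

60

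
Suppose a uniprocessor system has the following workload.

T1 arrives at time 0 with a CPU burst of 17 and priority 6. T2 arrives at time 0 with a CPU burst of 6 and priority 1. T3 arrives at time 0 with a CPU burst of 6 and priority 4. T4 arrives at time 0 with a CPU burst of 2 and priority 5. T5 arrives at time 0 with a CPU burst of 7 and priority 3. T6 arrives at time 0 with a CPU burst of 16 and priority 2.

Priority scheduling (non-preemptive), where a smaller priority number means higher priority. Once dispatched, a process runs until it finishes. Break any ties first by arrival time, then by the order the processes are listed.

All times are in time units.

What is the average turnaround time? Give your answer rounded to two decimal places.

Schedule: | T2 0-6 | T6 6-22 | T5 22-29 | T3 29-35 | T4 35-37 | T1 37-54 |
Completion: T1=54  T2=6  T3=35  T4=37  T5=29  T6=22
Turnaround (C−A): T1=54  T2=6  T3=35  T4=37  T5=29  T6=22
Turnaround times: T1=54, T2=6, T3=35, T4=37, T5=29, T6=22
Average turnaround = (54+6+35+37+29+22) / 6 = 183/6 = 30.50

30.50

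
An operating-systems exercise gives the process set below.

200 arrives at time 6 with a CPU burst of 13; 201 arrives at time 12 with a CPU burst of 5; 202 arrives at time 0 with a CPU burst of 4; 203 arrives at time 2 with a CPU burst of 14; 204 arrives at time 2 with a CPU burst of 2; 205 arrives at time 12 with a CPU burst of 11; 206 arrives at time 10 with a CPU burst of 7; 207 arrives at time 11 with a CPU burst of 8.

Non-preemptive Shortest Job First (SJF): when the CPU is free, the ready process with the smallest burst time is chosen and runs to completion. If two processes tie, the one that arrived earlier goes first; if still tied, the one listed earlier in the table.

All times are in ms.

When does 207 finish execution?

39

Gantt: | 202 0-4 | 204 4-6 | 200 6-19 | 201 19-24 | 206 24-31 | 207 31-39 | 205 39-50 | 203 50-64 |
Completion: 200=19  201=24  202=4  203=64  204=6  205=50  206=31  207=39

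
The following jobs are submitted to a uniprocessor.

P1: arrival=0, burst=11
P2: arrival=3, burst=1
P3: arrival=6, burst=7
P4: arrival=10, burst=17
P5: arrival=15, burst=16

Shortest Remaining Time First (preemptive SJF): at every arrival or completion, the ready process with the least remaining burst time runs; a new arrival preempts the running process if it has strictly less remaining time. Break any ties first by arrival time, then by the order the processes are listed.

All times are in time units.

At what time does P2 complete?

4

Gantt: | P1 0-3 | P2 3-4 | P1 4-12 | P3 12-19 | P5 19-35 | P4 35-52 |
Completion: P1=12  P2=4  P3=19  P4=52  P5=35
Turnaround (C−A): P1=12  P2=1  P3=13  P4=42  P5=20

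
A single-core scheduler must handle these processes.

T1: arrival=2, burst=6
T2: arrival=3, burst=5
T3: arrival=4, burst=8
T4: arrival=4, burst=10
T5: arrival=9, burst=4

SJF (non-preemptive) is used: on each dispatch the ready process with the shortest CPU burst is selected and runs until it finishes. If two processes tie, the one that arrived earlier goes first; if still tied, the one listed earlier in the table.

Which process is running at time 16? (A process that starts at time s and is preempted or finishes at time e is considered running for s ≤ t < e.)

T5

Timeline: | idle 0-2 | T1 2-8 | T2 8-13 | T5 13-17 | T3 17-25 | T4 25-35 |
Completion: T1=8  T2=13  T3=25  T4=35  T5=17
Turnaround (C−A): T1=6  T2=10  T3=21  T4=31  T5=8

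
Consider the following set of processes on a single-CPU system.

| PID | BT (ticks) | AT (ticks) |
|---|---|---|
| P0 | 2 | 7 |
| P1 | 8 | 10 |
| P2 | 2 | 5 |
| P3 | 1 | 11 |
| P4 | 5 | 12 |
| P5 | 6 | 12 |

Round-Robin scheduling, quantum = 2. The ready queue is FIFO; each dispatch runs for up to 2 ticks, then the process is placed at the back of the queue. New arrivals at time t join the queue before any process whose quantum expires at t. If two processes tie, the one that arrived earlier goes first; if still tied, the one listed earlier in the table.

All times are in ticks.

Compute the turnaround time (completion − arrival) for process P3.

2

Gantt: | idle 0-5 | P2 5-7 | P0 7-9 | idle 9-10 | P1 10-12 | P3 12-13 | P4 13-15 | P5 15-17 | P1 17-19 | P4 19-21 | P5 21-23 | P1 23-25 | P4 25-26 | P5 26-28 | P1 28-30 |
Completion: P0=9  P1=30  P2=7  P3=13  P4=26  P5=28
Turnaround (C−A): P0=2  P1=20  P2=2  P3=2  P4=14  P5=16
Turnaround(P3) = completion − arrival = 13 − 11 = 2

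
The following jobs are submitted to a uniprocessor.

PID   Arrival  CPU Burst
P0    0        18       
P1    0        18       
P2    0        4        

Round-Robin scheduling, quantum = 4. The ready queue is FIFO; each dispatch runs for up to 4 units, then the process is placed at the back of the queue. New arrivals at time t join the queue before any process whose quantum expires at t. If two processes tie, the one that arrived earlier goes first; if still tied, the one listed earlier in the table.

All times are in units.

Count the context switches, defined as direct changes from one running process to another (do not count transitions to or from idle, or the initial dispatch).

10

Timeline: | P0 0-4 | P1 4-8 | P2 8-12 | P0 12-16 | P1 16-20 | P0 20-24 | P1 24-28 | P0 28-32 | P1 32-36 | P0 36-38 | P1 38-40 |
Completion: P0=38  P1=40  P2=12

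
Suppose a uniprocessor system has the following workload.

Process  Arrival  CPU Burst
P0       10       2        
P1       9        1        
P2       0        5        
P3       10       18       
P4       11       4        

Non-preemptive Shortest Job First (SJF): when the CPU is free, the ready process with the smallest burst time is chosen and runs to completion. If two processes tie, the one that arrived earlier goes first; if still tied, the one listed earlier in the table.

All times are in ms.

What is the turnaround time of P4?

5

Gantt: | P2 0-5 | idle 5-9 | P1 9-10 | P0 10-12 | P4 12-16 | P3 16-34 |
Completion: P0=12  P1=10  P2=5  P3=34  P4=16
Turnaround(P4) = completion − arrival = 16 − 11 = 5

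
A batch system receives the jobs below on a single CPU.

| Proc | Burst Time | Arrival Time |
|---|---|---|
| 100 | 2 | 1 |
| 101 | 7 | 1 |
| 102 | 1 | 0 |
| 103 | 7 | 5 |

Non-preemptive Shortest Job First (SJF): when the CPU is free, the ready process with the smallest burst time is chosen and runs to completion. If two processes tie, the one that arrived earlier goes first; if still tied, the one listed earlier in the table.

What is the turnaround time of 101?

9

Gantt: | 102 0-1 | 100 1-3 | 101 3-10 | 103 10-17 |
Completion: 100=3  101=10  102=1  103=17
Turnaround (C−A): 100=2  101=9  102=1  103=12
Turnaround(101) = completion − arrival = 10 − 1 = 9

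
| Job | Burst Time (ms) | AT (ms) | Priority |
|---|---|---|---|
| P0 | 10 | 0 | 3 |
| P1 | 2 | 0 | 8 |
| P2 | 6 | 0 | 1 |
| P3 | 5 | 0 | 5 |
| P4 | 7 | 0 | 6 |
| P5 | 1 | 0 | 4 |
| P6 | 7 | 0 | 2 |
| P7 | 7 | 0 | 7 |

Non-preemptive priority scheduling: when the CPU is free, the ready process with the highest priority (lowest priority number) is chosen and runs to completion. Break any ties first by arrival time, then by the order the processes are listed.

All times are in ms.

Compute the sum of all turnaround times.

Timeline: | P2 0-6 | P6 6-13 | P0 13-23 | P5 23-24 | P3 24-29 | P4 29-36 | P7 36-43 | P1 43-45 |
Completion: P0=23  P1=45  P2=6  P3=29  P4=36  P5=24  P6=13  P7=43
Turnaround (C−A): P0=23  P1=45  P2=6  P3=29  P4=36  P5=24  P6=13  P7=43
Turnaround = completion − arrival: P0=23, P1=45, P2=6, P3=29, P4=36, P5=24, P6=13, P7=43
Total turnaround = 23 + 45 + 6 + 29 + 36 + 24 + 13 + 43 = 219

219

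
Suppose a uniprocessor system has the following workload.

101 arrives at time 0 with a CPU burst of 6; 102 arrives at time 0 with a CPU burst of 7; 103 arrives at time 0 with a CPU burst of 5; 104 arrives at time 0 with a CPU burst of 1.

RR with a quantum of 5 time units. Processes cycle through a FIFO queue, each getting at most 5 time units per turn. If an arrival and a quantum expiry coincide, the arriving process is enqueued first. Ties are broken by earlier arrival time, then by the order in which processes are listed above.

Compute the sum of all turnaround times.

Gantt: | 101 0-5 | 102 5-10 | 103 10-15 | 104 15-16 | 101 16-17 | 102 17-19 |
Completion: 101=17  102=19  103=15  104=16
Turnaround = completion − arrival: 101=17, 102=19, 103=15, 104=16
Total turnaround = 17 + 19 + 15 + 16 = 67

67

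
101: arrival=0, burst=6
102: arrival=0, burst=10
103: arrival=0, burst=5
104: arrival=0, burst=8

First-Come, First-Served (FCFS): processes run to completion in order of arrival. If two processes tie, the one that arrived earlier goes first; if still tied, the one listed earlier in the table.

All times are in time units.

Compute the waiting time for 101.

Schedule: | 101 0-6 | 102 6-16 | 103 16-21 | 104 21-29 |
Completion: 101=6  102=16  103=21  104=29
Turnaround (C−A): 101=6  102=16  103=21  104=29
Waiting(101) = turnaround − burst = 6 − 6 = 0

0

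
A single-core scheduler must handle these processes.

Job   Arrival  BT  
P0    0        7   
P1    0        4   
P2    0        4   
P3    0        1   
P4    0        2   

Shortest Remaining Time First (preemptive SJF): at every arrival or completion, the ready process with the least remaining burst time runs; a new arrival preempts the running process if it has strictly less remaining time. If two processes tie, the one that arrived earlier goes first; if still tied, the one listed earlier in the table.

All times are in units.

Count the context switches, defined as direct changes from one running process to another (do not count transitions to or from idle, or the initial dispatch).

Timeline: | P3 0-1 | P4 1-3 | P1 3-7 | P2 7-11 | P0 11-18 |
Completion: P0=18  P1=7  P2=11  P3=1  P4=3
Turnaround (C−A): P0=18  P1=7  P2=11  P3=1  P4=3

4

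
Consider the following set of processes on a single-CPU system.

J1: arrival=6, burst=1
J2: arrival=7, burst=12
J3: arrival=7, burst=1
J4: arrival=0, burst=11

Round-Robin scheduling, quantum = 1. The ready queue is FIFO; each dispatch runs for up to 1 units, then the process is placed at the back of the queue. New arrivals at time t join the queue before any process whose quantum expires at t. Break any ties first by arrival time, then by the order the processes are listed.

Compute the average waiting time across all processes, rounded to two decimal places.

Gantt: | J4 0-6 | J1 6-7 | J4 7-8 | J2 8-9 | J3 9-10 | J4 10-11 | J2 11-12 | J4 12-13 | J2 13-14 | J4 14-15 | J2 15-16 | J4 16-17 | J2 17-25 |
Completion: J1=7  J2=25  J3=10  J4=17
Waiting times: J1=0, J2=6, J3=2, J4=6
Average waiting = (0+6+2+6) / 4 = 14/4 = 3.50

3.50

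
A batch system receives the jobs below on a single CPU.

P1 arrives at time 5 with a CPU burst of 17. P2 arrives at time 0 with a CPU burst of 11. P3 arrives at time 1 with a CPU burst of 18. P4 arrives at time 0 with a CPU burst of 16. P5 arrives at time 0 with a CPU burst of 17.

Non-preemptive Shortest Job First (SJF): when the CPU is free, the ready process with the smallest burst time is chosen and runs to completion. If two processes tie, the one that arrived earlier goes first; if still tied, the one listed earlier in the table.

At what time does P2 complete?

11

Gantt: | P2 0-11 | P4 11-27 | P5 27-44 | P1 44-61 | P3 61-79 |
Completion: P1=61  P2=11  P3=79  P4=27  P5=44
Turnaround (C−A): P1=56  P2=11  P3=78  P4=27  P5=44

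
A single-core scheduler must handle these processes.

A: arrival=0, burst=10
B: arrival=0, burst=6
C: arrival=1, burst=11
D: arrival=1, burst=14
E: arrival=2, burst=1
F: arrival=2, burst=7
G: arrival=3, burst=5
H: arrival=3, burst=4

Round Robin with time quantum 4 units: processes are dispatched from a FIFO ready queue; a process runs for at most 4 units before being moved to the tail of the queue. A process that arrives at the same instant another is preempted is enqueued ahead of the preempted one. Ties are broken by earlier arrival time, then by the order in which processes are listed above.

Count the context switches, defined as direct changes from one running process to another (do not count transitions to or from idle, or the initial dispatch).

Schedule: | A 0-4 | B 4-8 | C 8-12 | D 12-16 | E 16-17 | F 17-21 | G 21-25 | H 25-29 | A 29-33 | B 33-35 | C 35-39 | D 39-43 | F 43-46 | G 46-47 | A 47-49 | C 49-52 | D 52-58 |
Completion: A=49  B=35  C=52  D=58  E=17  F=46  G=47  H=29

16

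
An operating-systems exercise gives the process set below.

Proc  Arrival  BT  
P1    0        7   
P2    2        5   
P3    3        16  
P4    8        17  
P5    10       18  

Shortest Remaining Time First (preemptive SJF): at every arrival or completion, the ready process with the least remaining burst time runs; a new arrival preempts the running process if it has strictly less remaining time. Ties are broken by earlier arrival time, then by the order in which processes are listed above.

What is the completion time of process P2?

Gantt: | P1 0-7 | P2 7-12 | P3 12-28 | P4 28-45 | P5 45-63 |
Completion: P1=7  P2=12  P3=28  P4=45  P5=63

12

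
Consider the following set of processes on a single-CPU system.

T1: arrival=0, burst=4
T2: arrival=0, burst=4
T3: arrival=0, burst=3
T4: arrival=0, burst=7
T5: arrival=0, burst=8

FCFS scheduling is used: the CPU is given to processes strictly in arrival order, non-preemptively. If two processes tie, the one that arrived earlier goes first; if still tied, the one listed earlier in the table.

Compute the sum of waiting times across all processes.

41

Gantt: | T1 0-4 | T2 4-8 | T3 8-11 | T4 11-18 | T5 18-26 |
Completion: T1=4  T2=8  T3=11  T4=18  T5=26
Turnaround (C−A): T1=4  T2=8  T3=11  T4=18  T5=26
Waiting = turnaround − burst: T1=0, T2=4, T3=8, T4=11, T5=18
Total waiting = 0 + 4 + 8 + 11 + 18 = 41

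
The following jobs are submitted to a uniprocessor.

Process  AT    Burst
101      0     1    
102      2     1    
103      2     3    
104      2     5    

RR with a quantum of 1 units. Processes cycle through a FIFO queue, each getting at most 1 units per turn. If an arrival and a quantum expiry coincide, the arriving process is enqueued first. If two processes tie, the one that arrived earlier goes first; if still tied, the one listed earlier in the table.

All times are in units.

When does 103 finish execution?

8

Schedule: | 101 0-1 | idle 1-2 | 102 2-3 | 103 3-4 | 104 4-5 | 103 5-6 | 104 6-7 | 103 7-8 | 104 8-11 |
Completion: 101=1  102=3  103=8  104=11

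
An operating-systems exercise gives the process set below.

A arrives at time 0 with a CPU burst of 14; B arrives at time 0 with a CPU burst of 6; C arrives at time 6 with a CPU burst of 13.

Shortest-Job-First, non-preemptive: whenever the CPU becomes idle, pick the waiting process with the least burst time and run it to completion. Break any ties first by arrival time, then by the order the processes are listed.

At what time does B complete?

6

Timeline: | B 0-6 | C 6-19 | A 19-33 |
Completion: A=33  B=6  C=19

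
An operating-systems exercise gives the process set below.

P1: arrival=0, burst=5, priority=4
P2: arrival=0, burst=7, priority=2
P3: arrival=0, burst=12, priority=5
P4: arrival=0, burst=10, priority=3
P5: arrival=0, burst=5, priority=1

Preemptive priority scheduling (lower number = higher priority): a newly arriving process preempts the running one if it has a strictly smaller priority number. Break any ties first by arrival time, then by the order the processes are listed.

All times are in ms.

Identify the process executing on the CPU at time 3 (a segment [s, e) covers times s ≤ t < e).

P5

Timeline: | P5 0-5 | P2 5-12 | P4 12-22 | P1 22-27 | P3 27-39 |
Completion: P1=27  P2=12  P3=39  P4=22  P5=5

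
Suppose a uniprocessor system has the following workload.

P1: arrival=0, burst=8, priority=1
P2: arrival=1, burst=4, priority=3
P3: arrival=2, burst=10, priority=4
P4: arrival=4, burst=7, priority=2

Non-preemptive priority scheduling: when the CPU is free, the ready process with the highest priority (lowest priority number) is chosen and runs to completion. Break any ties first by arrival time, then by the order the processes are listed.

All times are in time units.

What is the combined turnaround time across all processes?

64

Schedule: | P1 0-8 | P4 8-15 | P2 15-19 | P3 19-29 |
Completion: P1=8  P2=19  P3=29  P4=15
Turnaround = completion − arrival: P1=8, P2=18, P3=27, P4=11
Total turnaround = 8 + 18 + 27 + 11 = 64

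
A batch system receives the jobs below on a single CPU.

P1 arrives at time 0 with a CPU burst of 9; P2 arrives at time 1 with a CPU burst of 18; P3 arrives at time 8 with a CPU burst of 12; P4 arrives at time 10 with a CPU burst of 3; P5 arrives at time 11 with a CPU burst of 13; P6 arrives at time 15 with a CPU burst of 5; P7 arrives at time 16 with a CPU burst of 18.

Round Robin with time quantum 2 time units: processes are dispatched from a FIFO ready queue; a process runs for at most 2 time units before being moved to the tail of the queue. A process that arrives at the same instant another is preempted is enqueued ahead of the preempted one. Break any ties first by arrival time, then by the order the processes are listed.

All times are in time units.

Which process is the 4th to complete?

Schedule: | P1 0-2 | P2 2-4 | P1 4-6 | P2 6-8 | P1 8-10 | P3 10-12 | P2 12-14 | P4 14-16 | P1 16-18 | P5 18-20 | P3 20-22 | P2 22-24 | P6 24-26 | P7 26-28 | P4 28-29 | P1 29-30 | P5 30-32 | P3 32-34 | P2 34-36 | P6 36-38 | P7 38-40 | P5 40-42 | P3 42-44 | P2 44-46 | P6 46-47 | P7 47-49 | P5 49-51 | P3 51-53 | P2 53-55 | P7 55-57 | P5 57-59 | P3 59-61 | P2 61-63 | P7 63-65 | P5 65-67 | P2 67-69 | P7 69-71 | P5 71-72 | P7 72-78 |
Completion: P1=30  P2=69  P3=61  P4=29  P5=72  P6=47  P7=78
Finish order: P4 → P1 → P6 → P3 → P2 → P5 → P7

P3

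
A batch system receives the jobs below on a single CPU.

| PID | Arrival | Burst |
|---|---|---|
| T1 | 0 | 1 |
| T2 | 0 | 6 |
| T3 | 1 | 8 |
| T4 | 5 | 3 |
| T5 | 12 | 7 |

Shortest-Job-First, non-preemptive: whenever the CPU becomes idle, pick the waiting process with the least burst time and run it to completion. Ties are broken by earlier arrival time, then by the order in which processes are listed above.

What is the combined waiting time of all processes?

Gantt: | T1 0-1 | T2 1-7 | T4 7-10 | T3 10-18 | T5 18-25 |
Completion: T1=1  T2=7  T3=18  T4=10  T5=25
Turnaround (C−A): T1=1  T2=7  T3=17  T4=5  T5=13
Waiting = turnaround − burst: T1=0, T2=1, T3=9, T4=2, T5=6
Total waiting = 0 + 1 + 9 + 2 + 6 = 18

18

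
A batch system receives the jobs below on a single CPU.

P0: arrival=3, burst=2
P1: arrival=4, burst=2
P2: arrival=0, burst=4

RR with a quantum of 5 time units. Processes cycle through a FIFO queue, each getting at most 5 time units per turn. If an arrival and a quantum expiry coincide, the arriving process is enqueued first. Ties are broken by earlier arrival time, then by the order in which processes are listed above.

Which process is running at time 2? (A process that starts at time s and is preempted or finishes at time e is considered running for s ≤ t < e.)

P2

Timeline: | P2 0-4 | P0 4-6 | P1 6-8 |
Completion: P0=6  P1=8  P2=4
Turnaround (C−A): P0=3  P1=4  P2=4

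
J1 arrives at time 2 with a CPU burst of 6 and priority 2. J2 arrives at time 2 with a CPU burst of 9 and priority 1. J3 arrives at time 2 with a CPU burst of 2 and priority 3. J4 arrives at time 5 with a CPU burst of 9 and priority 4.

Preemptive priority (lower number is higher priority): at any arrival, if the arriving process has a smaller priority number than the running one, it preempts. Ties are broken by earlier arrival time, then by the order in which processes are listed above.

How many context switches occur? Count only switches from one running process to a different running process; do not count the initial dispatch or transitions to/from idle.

Schedule: | idle 0-2 | J2 2-11 | J1 11-17 | J3 17-19 | J4 19-28 |
Completion: J1=17  J2=11  J3=19  J4=28
Turnaround (C−A): J1=15  J2=9  J3=17  J4=23

3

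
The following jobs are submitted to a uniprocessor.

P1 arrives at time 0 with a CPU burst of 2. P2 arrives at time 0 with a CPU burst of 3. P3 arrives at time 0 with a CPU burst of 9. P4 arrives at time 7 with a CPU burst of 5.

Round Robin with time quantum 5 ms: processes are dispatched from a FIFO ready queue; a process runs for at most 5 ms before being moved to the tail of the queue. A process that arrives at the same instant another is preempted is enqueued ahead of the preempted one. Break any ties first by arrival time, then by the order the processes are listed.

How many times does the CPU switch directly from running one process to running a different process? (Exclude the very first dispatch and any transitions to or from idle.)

4

Timeline: | P1 0-2 | P2 2-5 | P3 5-10 | P4 10-15 | P3 15-19 |
Completion: P1=2  P2=5  P3=19  P4=15
Turnaround (C−A): P1=2  P2=5  P3=19  P4=8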